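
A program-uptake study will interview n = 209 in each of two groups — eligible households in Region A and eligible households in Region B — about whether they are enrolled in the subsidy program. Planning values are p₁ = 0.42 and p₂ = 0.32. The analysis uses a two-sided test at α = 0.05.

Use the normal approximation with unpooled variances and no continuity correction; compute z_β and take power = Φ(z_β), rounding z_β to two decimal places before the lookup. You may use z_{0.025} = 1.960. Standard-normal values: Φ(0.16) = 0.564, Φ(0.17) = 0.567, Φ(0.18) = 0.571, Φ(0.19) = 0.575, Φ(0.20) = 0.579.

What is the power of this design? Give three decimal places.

Power ≈ 0.567

z_β = |p₁−p₂|·√(n/[p₁q₁+p₂q₂]) − z_{α/2}
    = 0.10 · √(209/0.4612) − 1.960
    = 0.10 · 21.2877 − 1.960
    = 2.1288 − 1.960 = 0.1688 → 0.17
Power = Φ(0.17) = 0.567.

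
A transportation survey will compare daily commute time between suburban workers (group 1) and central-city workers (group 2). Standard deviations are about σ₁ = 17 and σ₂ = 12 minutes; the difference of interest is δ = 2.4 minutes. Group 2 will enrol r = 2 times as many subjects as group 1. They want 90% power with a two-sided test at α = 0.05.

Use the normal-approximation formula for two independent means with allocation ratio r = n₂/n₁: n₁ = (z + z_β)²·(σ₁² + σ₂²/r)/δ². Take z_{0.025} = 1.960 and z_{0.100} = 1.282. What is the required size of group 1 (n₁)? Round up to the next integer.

n₁ = (z_{α/2} + z_β)² · (σ₁² + σ₂²/r) / δ²
   = (1.960 + 1.282)² · (17² + 12²/2) / 2.4²
   = 10.5106 · (289 + 72) / 5.76
   = 10.5106 · 361 / 5.76
   = 658.74
Round up → n₁ = 659; n₂ = r·n₁ = 2 × 659 = 1318.

n₁ = 659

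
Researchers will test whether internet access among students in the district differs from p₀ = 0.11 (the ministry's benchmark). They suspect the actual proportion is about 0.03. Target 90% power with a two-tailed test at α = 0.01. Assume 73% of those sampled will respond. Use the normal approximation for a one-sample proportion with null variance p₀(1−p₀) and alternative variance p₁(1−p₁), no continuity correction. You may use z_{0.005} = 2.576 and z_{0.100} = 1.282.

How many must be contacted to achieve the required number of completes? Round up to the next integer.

n = 225

n = [z_{α/2}·√(p₀q₀) + z_β·√(p₁q₁)]² / (p₁ − p₀)²
  = [2.576·√(0.11·0.89) + 1.282·√(0.03·0.97)]² / (-0.08)²
  = [2.576·0.3129 + 1.282·0.1706]² / 0.0064
  = [1.0247]² / 0.0064
  = 164.06
Adjust for 73% response: 164.06 / 0.73 = 224.74.
Round up → n = 225.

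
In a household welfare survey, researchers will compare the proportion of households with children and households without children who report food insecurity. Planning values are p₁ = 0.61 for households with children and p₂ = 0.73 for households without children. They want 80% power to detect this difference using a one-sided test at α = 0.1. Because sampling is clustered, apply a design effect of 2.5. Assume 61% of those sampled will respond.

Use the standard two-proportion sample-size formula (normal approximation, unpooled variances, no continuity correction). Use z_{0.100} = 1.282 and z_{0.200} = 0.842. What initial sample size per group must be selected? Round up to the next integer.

n = (z_α + z_β)² · [p₁(1−p₁) + p₂(1−p₂)] / (p₁ − p₂)²
  = (1.282 + 0.842)² · (0.61·0.39 + 0.73·0.27) / (-0.12)²
  = (2.124)² · (0.2379 + 0.1971) / 0.0144
  = 4.5114 · 0.4350 / 0.0144
  = 136.28
Design effect: 2.5 × 136.28 = 340.70.
Adjust for 61% response: 340.70 / 0.61 = 558.53.
Round up → n = 559 per group.

n = 559 per group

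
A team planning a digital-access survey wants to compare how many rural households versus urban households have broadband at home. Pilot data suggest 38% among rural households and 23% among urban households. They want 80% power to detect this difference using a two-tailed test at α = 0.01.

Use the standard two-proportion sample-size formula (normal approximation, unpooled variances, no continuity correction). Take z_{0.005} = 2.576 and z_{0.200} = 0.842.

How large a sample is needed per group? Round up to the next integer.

n = (z_{α/2} + z_β)² · [p₁(1−p₁) + p₂(1−p₂)] / (p₁ − p₂)²
  = (2.576 + 0.842)² · (0.38·0.62 + 0.23·0.77) / (0.15)²
  = (3.418)² · (0.2356 + 0.1771) / 0.0225
  = 11.6827 · 0.4127 / 0.0225
  = 214.29
Round up → n = 215 per group.

n = 215 per group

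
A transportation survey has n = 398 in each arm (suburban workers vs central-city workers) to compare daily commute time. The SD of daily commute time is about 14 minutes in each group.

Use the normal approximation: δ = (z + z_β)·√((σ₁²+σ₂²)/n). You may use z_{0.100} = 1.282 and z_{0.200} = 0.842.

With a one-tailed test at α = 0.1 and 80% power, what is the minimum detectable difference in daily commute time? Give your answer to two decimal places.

δ = (z_α + z_β) · √((σ₁²+σ₂²)/n)
  = (1.282 + 0.842) · √(392/398)
  = 2.124 · √0.98492
  = 2.124 · 0.9924
  = 2.1079

Minimum detectable difference ≈ 2.11 minutes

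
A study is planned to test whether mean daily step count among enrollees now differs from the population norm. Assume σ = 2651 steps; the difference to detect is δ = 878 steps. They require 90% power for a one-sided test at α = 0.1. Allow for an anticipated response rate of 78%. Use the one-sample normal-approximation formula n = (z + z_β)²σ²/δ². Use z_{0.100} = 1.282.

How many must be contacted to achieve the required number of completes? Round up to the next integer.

n = (z_α + z_β)² · σ² / δ²
  = (1.282 + 1.282)² · 2651² / 878²
  = 6.5741 · 7027801 / 770884
  = 59.93
Adjust for 78% response: 59.93 / 0.78 = 76.84.
Round up → n = 77.

n = 77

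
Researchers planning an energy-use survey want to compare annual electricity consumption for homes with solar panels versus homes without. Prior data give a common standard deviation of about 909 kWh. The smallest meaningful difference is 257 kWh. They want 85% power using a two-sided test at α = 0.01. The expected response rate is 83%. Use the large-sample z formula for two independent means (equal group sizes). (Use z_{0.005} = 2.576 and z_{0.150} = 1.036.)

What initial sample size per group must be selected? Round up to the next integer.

n = 394 per group

n = (z_{α/2} + z_β)² · (σ₁² + σ₂²) / δ²
  = (2.576 + 1.036)² · (2·909² = 1652562) / 257²
  = 13.0465 · 1652562 / 66049
  = 326.43
Adjust for 83% response: 326.43 / 0.83 = 393.29.
Round up → n = 394 per group.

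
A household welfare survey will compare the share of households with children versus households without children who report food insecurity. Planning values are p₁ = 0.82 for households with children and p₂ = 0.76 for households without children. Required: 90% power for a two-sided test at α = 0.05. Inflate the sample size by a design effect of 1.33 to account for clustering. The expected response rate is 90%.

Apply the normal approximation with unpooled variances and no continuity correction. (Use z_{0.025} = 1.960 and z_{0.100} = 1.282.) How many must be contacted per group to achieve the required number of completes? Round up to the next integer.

n = (z_{α/2} + z_β)² · [p₁(1−p₁) + p₂(1−p₂)] / (p₁ − p₂)²
  = (1.960 + 1.282)² · (0.82·0.18 + 0.76·0.24) / (0.06)²
  = (3.242)² · (0.1476 + 0.1824) / 0.0036
  = 10.5106 · 0.3300 / 0.0036
  = 963.47
Design effect: 1.33 × 963.47 = 1281.41.
Adjust for 90% response: 1281.41 / 0.90 = 1423.79.
Round up → n = 1424 per group.

n = 1424 per group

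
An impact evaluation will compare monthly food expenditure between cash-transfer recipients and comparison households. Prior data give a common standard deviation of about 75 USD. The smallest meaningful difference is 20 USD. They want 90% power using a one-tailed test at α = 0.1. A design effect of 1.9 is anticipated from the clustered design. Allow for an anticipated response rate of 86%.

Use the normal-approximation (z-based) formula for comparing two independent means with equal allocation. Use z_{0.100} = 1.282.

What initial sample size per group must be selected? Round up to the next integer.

n = (z_α + z_β)² · (σ₁² + σ₂²) / δ²
  = (1.282 + 1.282)² · (2·75² = 11250) / 20²
  = 6.5741 · 11250 / 400
  = 184.90
Design effect: 1.9 × 184.90 = 351.30.
Adjust for 86% response: 351.30 / 0.86 = 408.49.
Round up → n = 409 per group.

n = 409 per group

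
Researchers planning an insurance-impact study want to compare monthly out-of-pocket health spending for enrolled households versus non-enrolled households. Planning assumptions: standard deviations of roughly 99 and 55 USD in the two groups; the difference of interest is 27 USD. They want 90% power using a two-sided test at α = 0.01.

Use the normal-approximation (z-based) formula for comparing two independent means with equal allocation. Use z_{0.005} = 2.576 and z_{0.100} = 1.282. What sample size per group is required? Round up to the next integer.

n = (z_{α/2} + z_β)² · (σ₁² + σ₂²) / δ²
  = (2.576 + 1.282)² · (99² + 55² = 12826) / 27²
  = 14.8842 · 12826 / 729
  = 261.87
Round up → n = 262 per group.

n = 262 per group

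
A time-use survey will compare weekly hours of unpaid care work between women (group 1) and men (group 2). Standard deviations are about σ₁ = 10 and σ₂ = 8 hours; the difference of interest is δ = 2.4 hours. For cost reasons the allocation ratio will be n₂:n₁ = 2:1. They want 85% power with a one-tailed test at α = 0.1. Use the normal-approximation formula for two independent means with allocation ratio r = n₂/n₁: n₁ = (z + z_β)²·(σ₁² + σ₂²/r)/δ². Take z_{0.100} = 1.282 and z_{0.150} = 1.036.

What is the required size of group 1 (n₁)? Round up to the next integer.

n₁ = 124

n₁ = (z_α + z_β)² · (σ₁² + σ₂²/r) / δ²
   = (1.282 + 1.036)² · (10² + 8²/2) / 2.4²
   = 5.3731 · (100 + 32) / 5.76
   = 5.3731 · 132 / 5.76
   = 123.13
Round up → n₁ = 124; n₂ = r·n₁ = 2 × 124 = 248.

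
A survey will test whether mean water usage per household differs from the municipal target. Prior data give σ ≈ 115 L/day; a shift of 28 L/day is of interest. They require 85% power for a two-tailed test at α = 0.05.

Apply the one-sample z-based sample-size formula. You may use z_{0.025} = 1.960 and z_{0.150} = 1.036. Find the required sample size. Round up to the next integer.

n = 152

n = (z_{α/2} + z_β)² · σ² / δ²
  = (1.960 + 1.036)² · 115² / 28²
  = 8.9760 · 13225 / 784
  = 151.41
Round up → n = 152.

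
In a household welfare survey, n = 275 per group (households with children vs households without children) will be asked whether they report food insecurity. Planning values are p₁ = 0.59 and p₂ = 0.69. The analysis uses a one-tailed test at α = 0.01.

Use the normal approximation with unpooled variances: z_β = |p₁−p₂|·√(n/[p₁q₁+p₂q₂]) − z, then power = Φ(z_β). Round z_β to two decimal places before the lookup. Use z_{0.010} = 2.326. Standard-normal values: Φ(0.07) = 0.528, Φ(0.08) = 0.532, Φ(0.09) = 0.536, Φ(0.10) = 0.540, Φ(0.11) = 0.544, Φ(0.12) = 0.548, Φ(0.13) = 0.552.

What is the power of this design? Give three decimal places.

Power ≈ 0.552

z_β = |p₁−p₂|·√(n/[p₁q₁+p₂q₂]) − z_α
    = 0.10 · √(275/0.4558) − 2.326
    = 0.10 · 24.5629 − 2.326
    = 2.4563 − 2.326 = 0.1303 → 0.13
Power = Φ(0.13) = 0.552.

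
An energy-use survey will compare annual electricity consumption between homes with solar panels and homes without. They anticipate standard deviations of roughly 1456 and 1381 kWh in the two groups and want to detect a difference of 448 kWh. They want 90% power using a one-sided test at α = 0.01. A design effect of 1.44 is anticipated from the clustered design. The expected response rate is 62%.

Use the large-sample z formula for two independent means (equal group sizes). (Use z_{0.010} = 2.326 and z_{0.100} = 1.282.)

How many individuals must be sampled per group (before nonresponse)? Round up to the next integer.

n = 607 per group

n = (z_α + z_β)² · (σ₁² + σ₂²) / δ²
  = (2.326 + 1.282)² · (1456² + 1381² = 4027097) / 448²
  = 13.0177 · 4027097 / 200704
  = 261.20
Design effect: 1.44 × 261.20 = 376.12.
Adjust for 62% response: 376.12 / 0.62 = 606.65.
Round up → n = 607 per group.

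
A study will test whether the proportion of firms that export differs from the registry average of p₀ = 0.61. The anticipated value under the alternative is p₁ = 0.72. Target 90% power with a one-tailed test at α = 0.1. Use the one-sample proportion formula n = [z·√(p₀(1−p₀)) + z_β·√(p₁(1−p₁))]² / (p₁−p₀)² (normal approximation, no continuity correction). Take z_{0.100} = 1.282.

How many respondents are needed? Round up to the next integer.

n = [z_α·√(p₀q₀) + z_β·√(p₁q₁)]² / (p₁ − p₀)²
  = [1.282·√(0.61·0.39) + 1.282·√(0.72·0.28)]² / (0.11)²
  = [1.282·0.4877 + 1.282·0.4490]² / 0.0121
  = [1.2009]² / 0.0121
  = 119.19
Round up → n = 120.

n = 120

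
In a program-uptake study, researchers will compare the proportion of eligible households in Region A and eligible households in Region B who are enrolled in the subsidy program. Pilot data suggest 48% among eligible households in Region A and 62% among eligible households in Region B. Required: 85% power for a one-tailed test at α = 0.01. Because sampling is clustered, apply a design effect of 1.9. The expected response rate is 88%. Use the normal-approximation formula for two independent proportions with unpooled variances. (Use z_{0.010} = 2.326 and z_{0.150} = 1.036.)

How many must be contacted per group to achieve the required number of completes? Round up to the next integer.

n = 605 per group

n = (z_α + z_β)² · [p₁(1−p₁) + p₂(1−p₂)] / (p₁ − p₂)²
  = (2.326 + 1.036)² · (0.48·0.52 + 0.62·0.38) / (-0.14)²
  = (3.362)² · (0.2496 + 0.2356) / 0.0196
  = 11.3030 · 0.4852 / 0.0196
  = 279.81
Design effect: 1.9 × 279.81 = 531.64.
Adjust for 88% response: 531.64 / 0.88 = 604.13.
Round up → n = 605 per group.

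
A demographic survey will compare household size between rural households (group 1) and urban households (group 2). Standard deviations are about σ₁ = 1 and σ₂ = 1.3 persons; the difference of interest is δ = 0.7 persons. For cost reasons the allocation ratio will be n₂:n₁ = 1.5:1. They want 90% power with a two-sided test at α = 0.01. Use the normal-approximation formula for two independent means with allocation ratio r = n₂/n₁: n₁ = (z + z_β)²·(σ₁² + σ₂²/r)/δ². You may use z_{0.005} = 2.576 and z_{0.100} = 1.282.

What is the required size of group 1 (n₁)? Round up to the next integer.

n₁ = (z_{α/2} + z_β)² · (σ₁² + σ₂²/r) / δ²
   = (2.576 + 1.282)² · (1² + 1.3²/1.5) / 0.7²
   = 14.8842 · (1 + 1.1267) / 0.49
   = 14.8842 · 2.1267 / 0.49
   = 64.60
Round up → n₁ = 65; n₂ = r·n₁ = 1.5 × 65 = 98.

n₁ = 65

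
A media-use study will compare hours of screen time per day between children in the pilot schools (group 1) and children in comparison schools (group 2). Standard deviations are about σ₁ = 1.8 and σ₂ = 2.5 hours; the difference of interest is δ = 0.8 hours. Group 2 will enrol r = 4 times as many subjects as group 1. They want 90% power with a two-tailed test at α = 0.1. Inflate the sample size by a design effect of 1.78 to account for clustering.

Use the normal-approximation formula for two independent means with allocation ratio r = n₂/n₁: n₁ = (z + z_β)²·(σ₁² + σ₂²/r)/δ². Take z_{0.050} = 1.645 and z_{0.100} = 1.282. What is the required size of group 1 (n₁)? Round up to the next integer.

n₁ = (z_{α/2} + z_β)² · (σ₁² + σ₂²/r) / δ²
   = (1.645 + 1.282)² · (1.8² + 2.5²/4) / 0.8²
   = 8.5673 · (3.24 + 1.5625) / 0.64
   = 8.5673 · 4.8025 / 0.64
   = 64.29
Design effect: 1.78 × 64.29 = 114.43.
Round up → n₁ = 115; n₂ = r·n₁ = 4 × 115 = 460.

n₁ = 115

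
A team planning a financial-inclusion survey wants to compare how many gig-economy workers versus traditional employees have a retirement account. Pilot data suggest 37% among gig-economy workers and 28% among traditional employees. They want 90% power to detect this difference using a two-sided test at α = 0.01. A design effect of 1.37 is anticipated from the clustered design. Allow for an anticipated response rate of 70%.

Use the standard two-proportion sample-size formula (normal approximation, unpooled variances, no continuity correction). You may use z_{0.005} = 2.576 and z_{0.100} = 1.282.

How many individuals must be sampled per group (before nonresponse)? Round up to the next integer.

n = 1564 per group

n = (z_{α/2} + z_β)² · [p₁(1−p₁) + p₂(1−p₂)] / (p₁ − p₂)²
  = (2.576 + 1.282)² · (0.37·0.63 + 0.28·0.72) / (0.09)²
  = (3.858)² · (0.2331 + 0.2016) / 0.0081
  = 14.8842 · 0.4347 / 0.0081
  = 798.78
Design effect: 1.37 × 798.78 = 1094.33.
Adjust for 70% response: 1094.33 / 0.70 = 1563.33.
Round up → n = 1564 per group.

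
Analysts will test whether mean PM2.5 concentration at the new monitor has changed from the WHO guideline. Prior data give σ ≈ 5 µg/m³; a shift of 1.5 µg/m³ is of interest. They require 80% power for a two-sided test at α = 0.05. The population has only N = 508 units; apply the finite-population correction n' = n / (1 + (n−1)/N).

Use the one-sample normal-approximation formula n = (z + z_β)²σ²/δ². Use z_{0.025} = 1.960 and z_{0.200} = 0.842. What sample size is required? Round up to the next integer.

n = (z_{α/2} + z_β)² · σ² / δ²
  = (1.960 + 0.842)² · 5² / 1.5²
  = 7.8512 · 25 / 2.25
  = 87.24
Finite-population correction (N = 508): 87.24 / (1 + (87.24 − 1)/508) = 74.58.
Round up → n = 75.

n = 75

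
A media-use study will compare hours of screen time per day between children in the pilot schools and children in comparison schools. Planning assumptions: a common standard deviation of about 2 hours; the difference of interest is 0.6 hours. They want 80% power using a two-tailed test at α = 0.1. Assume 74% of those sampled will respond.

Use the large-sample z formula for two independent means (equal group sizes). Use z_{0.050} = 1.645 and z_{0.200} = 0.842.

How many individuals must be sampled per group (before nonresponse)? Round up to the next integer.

n = (z_{α/2} + z_β)² · (σ₁² + σ₂²) / δ²
  = (1.645 + 0.842)² · (2·2² = 8) / 0.6²
  = 6.1852 · 8 / 0.36
  = 137.45
Adjust for 74% response: 137.45 / 0.74 = 185.74.
Round up → n = 186 per group.

n = 186 per group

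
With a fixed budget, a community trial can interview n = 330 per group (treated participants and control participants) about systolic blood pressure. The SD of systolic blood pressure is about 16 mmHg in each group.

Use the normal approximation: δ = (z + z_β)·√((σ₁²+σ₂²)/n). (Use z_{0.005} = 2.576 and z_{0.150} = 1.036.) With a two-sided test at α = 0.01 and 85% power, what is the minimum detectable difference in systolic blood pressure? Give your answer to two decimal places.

Minimum detectable difference ≈ 4.50 mmHg

δ = (z_{α/2} + z_β) · √((σ₁²+σ₂²)/n)
  = (2.576 + 1.036) · √(512/330)
  = 3.612 · √1.5515
  = 3.612 · 1.2456
  = 4.4991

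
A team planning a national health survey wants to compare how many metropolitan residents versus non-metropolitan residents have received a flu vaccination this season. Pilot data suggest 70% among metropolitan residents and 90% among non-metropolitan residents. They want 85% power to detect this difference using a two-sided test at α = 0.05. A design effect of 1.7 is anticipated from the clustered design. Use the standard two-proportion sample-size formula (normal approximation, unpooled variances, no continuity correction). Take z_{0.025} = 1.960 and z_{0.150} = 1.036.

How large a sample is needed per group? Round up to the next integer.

n = (z_{α/2} + z_β)² · [p₁(1−p₁) + p₂(1−p₂)] / (p₁ − p₂)²
  = (1.960 + 1.036)² · (0.70·0.30 + 0.90·0.10) / (-0.20)²
  = (2.996)² · (0.2100 + 0.0900) / 0.0400
  = 8.9760 · 0.3000 / 0.0400
  = 67.32
Design effect: 1.7 × 67.32 = 114.44.
Round up → n = 115 per group.

n = 115 per group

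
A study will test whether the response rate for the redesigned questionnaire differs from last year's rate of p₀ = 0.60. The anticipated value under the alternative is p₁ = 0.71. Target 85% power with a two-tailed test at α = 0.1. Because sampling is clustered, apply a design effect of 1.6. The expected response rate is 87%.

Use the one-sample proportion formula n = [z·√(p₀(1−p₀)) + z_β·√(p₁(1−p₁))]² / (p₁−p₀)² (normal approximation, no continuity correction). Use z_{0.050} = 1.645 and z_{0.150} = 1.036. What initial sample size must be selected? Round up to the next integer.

n = 248

n = [z_{α/2}·√(p₀q₀) + z_β·√(p₁q₁)]² / (p₁ − p₀)²
  = [1.645·√(0.60·0.40) + 1.036·√(0.71·0.29)]² / (0.11)²
  = [1.645·0.4899 + 1.036·0.4538]² / 0.0121
  = [1.2760]² / 0.0121
  = 134.56
Design effect: 1.6 × 134.56 = 215.29.
Adjust for 87% response: 215.29 / 0.87 = 247.46.
Round up → n = 248.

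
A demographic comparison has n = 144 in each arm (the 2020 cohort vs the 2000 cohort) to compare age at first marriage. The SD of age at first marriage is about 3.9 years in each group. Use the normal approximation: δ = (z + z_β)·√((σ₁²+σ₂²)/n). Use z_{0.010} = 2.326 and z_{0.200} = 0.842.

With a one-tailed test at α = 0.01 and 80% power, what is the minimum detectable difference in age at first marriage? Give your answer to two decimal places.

δ = (z_α + z_β) · √((σ₁²+σ₂²)/n)
  = (2.326 + 0.842) · √(30.42/144)
  = 3.168 · √0.21125
  = 3.168 · 0.4596
  = 1.4561

Minimum detectable difference ≈ 1.46 years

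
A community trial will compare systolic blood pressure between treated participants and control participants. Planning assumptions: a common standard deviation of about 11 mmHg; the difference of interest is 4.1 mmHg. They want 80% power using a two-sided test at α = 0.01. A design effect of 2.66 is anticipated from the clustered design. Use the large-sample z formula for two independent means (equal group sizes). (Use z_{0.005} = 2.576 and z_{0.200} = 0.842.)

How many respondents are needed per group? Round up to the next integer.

n = (z_{α/2} + z_β)² · (σ₁² + σ₂²) / δ²
  = (2.576 + 0.842)² · (2·11² = 242) / 4.1²
  = 11.6827 · 242 / 16.81
  = 168.19
Design effect: 2.66 × 168.19 = 447.38.
Round up → n = 448 per group.

n = 448 per group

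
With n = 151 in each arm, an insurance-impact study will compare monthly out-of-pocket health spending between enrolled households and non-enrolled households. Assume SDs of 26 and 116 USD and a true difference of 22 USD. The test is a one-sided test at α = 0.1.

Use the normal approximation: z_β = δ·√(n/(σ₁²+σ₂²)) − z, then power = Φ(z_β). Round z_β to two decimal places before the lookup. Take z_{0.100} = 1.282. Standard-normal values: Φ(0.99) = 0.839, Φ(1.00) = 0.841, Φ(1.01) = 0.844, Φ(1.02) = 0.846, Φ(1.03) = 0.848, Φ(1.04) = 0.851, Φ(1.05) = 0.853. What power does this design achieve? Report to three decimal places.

z_β = δ·√(n/(σ₁²+σ₂²)) − z_α
    = 22 · √(151/14132) − 1.282
    = 22 · 0.10337 − 1.282
    = 2.2741 − 1.282 = 0.9921 → 0.99
Power = Φ(0.99) = 0.839.

Power ≈ 0.839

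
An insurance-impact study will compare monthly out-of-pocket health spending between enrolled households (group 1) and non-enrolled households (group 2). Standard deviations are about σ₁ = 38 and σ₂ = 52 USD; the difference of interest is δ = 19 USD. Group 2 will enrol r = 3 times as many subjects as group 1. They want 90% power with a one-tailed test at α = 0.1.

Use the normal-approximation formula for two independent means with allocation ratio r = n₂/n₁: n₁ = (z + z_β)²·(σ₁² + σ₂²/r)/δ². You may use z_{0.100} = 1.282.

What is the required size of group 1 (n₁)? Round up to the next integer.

n₁ = (z_α + z_β)² · (σ₁² + σ₂²/r) / δ²
   = (1.282 + 1.282)² · (38² + 52²/3) / 19²
   = 6.5741 · (1444 + 901.3333) / 361
   = 6.5741 · 2345.3 / 361
   = 42.71
Round up → n₁ = 43; n₂ = r·n₁ = 3 × 43 = 129.

n₁ = 43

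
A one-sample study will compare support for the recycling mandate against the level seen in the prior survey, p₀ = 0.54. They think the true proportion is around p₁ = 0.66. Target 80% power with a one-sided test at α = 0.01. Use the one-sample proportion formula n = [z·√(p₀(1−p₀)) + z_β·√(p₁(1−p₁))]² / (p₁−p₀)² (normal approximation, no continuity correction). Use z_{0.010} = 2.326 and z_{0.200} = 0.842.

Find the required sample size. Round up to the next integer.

n = 169

n = [z_α·√(p₀q₀) + z_β·√(p₁q₁)]² / (p₁ − p₀)²
  = [2.326·√(0.54·0.46) + 0.842·√(0.66·0.34)]² / (0.12)²
  = [2.326·0.4984 + 0.842·0.4737]² / 0.0144
  = [1.5581]² / 0.0144
  = 168.60
Round up → n = 169.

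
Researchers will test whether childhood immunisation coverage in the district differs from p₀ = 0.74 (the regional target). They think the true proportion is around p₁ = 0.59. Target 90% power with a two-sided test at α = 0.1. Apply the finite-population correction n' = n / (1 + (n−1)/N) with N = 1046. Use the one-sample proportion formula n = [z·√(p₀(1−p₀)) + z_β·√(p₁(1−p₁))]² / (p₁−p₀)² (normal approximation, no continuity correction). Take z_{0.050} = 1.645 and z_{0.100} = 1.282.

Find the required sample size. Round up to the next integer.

n = 76

n = [z_{α/2}·√(p₀q₀) + z_β·√(p₁q₁)]² / (p₁ − p₀)²
  = [1.645·√(0.74·0.26) + 1.282·√(0.59·0.41)]² / (-0.15)²
  = [1.645·0.4386 + 1.282·0.4918]² / 0.0225
  = [1.3521]² / 0.0225
  = 81.25
Finite-population correction (N = 1046): 81.25 / (1 + (81.25 − 1)/1046) = 75.46.
Round up → n = 76.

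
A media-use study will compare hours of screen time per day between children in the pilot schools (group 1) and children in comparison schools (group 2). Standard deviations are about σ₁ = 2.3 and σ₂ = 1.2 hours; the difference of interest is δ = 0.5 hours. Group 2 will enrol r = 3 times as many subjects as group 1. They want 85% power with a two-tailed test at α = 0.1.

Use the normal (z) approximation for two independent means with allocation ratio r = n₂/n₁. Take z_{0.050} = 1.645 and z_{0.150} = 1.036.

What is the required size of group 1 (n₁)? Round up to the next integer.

n₁ = (z_{α/2} + z_β)² · (σ₁² + σ₂²/r) / δ²
   = (1.645 + 1.036)² · (2.3² + 1.2²/3) / 0.5²
   = 7.1878 · (5.29 + 0.48) / 0.25
   = 7.1878 · 5.77 / 0.25
   = 165.89
Round up → n₁ = 166; n₂ = r·n₁ = 3 × 166 = 498.

n₁ = 166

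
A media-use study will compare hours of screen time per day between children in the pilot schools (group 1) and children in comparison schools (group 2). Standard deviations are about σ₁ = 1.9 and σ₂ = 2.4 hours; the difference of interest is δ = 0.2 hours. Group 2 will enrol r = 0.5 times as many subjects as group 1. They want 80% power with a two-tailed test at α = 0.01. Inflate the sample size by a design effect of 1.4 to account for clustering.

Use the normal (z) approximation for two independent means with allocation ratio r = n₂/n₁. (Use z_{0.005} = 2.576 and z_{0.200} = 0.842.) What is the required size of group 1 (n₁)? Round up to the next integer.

n₁ = 6187

n₁ = (z_{α/2} + z_β)² · (σ₁² + σ₂²/r) / δ²
   = (2.576 + 0.842)² · (1.9² + 2.4²/0.5) / 0.2²
   = 11.6827 · (3.61 + 11.52) / 0.04
   = 11.6827 · 15.13 / 0.04
   = 4418.99
Design effect: 1.4 × 4418.99 = 6186.59.
Round up → n₁ = 6187; n₂ = r·n₁ = 0.5 × 6187 = 3094.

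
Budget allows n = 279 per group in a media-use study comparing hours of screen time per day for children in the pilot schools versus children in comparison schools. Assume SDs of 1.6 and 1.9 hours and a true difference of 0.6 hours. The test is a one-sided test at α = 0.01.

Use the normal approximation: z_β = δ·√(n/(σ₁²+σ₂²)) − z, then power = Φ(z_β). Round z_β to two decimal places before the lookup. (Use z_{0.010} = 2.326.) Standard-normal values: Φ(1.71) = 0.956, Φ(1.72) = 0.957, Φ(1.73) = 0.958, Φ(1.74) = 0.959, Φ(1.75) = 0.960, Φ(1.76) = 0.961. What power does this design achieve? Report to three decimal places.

Power ≈ 0.956

z_β = δ·√(n/(σ₁²+σ₂²)) − z_α
    = 0.6 · √(279/6.17) − 2.326
    = 0.6 · 6.72449 − 2.326
    = 4.0347 − 2.326 = 1.7087 → 1.71
Power = Φ(1.71) = 0.956.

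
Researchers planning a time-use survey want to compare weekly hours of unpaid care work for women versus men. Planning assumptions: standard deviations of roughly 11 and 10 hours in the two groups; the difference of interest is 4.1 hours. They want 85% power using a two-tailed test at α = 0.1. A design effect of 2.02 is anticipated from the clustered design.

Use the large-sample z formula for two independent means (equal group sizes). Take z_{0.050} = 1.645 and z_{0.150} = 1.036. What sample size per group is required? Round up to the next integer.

n = (z_{α/2} + z_β)² · (σ₁² + σ₂²) / δ²
  = (1.645 + 1.036)² · (11² + 10² = 221) / 4.1²
  = 7.1878 · 221 / 16.81
  = 94.50
Design effect: 2.02 × 94.50 = 190.88.
Round up → n = 191 per group.

n = 191 per group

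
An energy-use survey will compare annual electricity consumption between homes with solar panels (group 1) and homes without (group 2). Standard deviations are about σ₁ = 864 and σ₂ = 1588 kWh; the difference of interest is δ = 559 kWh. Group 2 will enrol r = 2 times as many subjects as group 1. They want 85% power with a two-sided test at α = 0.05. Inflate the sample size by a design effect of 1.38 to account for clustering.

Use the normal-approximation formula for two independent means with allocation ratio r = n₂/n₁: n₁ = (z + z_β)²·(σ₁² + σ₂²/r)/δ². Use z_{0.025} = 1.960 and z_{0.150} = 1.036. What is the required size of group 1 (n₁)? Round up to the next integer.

n₁ = (z_{α/2} + z_β)² · (σ₁² + σ₂²/r) / δ²
   = (1.960 + 1.036)² · (864² + 1588²/2) / 559²
   = 8.9760 · (746496 + 1260872) / 312481
   = 8.9760 · 2007368 / 312481
   = 57.66
Design effect: 1.38 × 57.66 = 79.57.
Round up → n₁ = 80; n₂ = r·n₁ = 2 × 80 = 160.

n₁ = 80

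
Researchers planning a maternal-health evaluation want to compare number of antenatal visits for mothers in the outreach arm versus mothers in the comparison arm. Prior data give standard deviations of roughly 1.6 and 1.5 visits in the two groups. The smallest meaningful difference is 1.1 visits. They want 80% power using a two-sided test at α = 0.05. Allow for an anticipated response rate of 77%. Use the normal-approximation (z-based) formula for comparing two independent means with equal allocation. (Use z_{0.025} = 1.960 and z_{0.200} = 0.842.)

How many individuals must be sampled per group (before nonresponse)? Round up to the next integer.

n = (z_{α/2} + z_β)² · (σ₁² + σ₂²) / δ²
  = (1.960 + 0.842)² · (1.6² + 1.5² = 4.81) / 1.1²
  = 7.8512 · 4.81 / 1.21
  = 31.21
Adjust for 77% response: 31.21 / 0.77 = 40.53.
Round up → n = 41 per group.

n = 41 per group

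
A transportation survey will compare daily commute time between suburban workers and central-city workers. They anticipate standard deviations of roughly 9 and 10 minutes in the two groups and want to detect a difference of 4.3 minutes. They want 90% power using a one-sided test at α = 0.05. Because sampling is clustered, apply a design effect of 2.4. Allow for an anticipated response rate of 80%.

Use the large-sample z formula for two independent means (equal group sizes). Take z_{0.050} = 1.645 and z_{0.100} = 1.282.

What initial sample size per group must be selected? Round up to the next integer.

n = 252 per group

n = (z_α + z_β)² · (σ₁² + σ₂²) / δ²
  = (1.645 + 1.282)² · (9² + 10² = 181) / 4.3²
  = 8.5673 · 181 / 18.49
  = 83.87
Design effect: 2.4 × 83.87 = 201.28.
Adjust for 80% response: 201.28 / 0.80 = 251.60.
Round up → n = 252 per group.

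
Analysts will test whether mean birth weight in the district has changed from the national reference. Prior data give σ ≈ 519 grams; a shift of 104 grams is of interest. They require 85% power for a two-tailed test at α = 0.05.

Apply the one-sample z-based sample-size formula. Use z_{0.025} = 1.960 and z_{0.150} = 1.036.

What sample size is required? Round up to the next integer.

n = (z_{α/2} + z_β)² · σ² / δ²
  = (1.960 + 1.036)² · 519² / 104²
  = 8.9760 · 269361 / 10816
  = 223.54
Round up → n = 224.

n = 224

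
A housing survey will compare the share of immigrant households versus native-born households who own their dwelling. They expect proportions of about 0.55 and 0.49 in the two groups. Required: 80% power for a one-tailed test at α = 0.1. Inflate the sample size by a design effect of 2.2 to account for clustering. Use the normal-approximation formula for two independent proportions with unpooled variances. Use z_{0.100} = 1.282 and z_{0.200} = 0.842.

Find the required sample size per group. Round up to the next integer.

n = (z_α + z_β)² · [p₁(1−p₁) + p₂(1−p₂)] / (p₁ − p₂)²
  = (1.282 + 0.842)² · (0.55·0.45 + 0.49·0.51) / (0.06)²
  = (2.124)² · (0.2475 + 0.2499) / 0.0036
  = 4.5114 · 0.4974 / 0.0036
  = 623.32
Design effect: 2.2 × 623.32 = 1371.31.
Round up → n = 1372 per group.

n = 1372 per group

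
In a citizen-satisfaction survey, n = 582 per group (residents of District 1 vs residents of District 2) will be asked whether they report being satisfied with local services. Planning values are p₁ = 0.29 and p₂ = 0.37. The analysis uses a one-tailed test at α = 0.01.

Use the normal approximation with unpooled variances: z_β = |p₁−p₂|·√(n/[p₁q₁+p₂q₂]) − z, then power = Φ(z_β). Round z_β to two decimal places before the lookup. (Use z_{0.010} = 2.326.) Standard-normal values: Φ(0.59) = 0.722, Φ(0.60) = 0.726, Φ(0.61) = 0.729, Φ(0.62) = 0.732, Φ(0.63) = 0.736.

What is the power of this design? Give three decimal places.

Power ≈ 0.722

z_β = |p₁−p₂|·√(n/[p₁q₁+p₂q₂]) − z_α
    = 0.08 · √(582/0.4390) − 2.326
    = 0.08 · 36.4107 − 2.326
    = 2.9129 − 2.326 = 0.5869 → 0.59
Power = Φ(0.59) = 0.722.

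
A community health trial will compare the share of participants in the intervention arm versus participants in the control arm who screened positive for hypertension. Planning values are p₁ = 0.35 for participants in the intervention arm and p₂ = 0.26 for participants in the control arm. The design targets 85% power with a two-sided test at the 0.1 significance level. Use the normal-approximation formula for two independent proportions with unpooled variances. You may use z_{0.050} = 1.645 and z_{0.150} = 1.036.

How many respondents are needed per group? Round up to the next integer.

n = (z_{α/2} + z_β)² · [p₁(1−p₁) + p₂(1−p₂)] / (p₁ − p₂)²
  = (1.645 + 1.036)² · (0.35·0.65 + 0.26·0.74) / (0.09)²
  = (2.681)² · (0.2275 + 0.1924) / 0.0081
  = 7.1878 · 0.4199 / 0.0081
  = 372.61
Round up → n = 373 per group.

n = 373 per group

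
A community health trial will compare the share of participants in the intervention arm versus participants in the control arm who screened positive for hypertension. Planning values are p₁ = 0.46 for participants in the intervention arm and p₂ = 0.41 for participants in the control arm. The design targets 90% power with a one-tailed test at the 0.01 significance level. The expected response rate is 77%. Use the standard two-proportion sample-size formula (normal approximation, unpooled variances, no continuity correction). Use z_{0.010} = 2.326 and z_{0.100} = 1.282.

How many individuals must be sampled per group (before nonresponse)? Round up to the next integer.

n = (z_α + z_β)² · [p₁(1−p₁) + p₂(1−p₂)] / (p₁ − p₂)²
  = (2.326 + 1.282)² · (0.46·0.54 + 0.41·0.59) / (0.05)²
  = (3.608)² · (0.2484 + 0.2419) / 0.0025
  = 13.0177 · 0.4903 / 0.0025
  = 2553.02
Adjust for 77% response: 2553.02 / 0.77 = 3315.62.
Round up → n = 3316 per group.

n = 3316 per group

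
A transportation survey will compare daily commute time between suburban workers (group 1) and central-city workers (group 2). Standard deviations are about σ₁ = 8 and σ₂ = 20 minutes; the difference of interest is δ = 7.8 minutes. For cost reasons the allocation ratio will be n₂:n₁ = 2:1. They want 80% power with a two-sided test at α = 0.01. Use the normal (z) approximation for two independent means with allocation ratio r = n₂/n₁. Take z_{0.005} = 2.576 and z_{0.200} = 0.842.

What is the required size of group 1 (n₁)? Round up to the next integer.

n₁ = 51

n₁ = (z_{α/2} + z_β)² · (σ₁² + σ₂²/r) / δ²
   = (2.576 + 0.842)² · (8² + 20²/2) / 7.8²
   = 11.6827 · (64 + 200) / 60.84
   = 11.6827 · 264 / 60.84
   = 50.69
Round up → n₁ = 51; n₂ = r·n₁ = 2 × 51 = 102.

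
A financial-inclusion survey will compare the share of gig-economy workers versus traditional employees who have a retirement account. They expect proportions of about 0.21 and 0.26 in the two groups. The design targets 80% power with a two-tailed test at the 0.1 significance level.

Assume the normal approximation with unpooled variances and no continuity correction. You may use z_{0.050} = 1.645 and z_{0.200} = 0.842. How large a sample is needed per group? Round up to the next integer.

n = (z_{α/2} + z_β)² · [p₁(1−p₁) + p₂(1−p₂)] / (p₁ − p₂)²
  = (1.645 + 0.842)² · (0.21·0.79 + 0.26·0.74) / (-0.05)²
  = (2.487)² · (0.1659 + 0.1924) / 0.0025
  = 6.1852 · 0.3583 / 0.0025
  = 886.46
Round up → n = 887 per group.

n = 887 per group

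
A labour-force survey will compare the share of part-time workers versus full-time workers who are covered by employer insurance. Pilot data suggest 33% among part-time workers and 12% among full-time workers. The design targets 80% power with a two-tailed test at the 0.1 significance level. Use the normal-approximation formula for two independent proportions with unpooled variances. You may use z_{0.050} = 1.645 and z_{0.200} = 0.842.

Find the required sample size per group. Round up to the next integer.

n = 46 per group

n = (z_{α/2} + z_β)² · [p₁(1−p₁) + p₂(1−p₂)] / (p₁ − p₂)²
  = (1.645 + 0.842)² · (0.33·0.67 + 0.12·0.88) / (0.21)²
  = (2.487)² · (0.2211 + 0.1056) / 0.0441
  = 6.1852 · 0.3267 / 0.0441
  = 45.82
Round up → n = 46 per group.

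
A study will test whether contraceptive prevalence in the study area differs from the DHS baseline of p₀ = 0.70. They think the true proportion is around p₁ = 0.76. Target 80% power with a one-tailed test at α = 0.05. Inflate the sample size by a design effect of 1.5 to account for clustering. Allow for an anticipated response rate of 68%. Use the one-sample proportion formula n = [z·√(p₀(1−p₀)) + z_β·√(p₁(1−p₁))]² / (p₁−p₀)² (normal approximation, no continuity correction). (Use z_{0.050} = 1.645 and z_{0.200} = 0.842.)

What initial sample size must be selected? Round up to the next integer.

n = [z_α·√(p₀q₀) + z_β·√(p₁q₁)]² / (p₁ − p₀)²
  = [1.645·√(0.70·0.30) + 0.842·√(0.76·0.24)]² / (0.06)²
  = [1.645·0.4583 + 0.842·0.4271]² / 0.0036
  = [1.1134]² / 0.0036
  = 344.37
Design effect: 1.5 × 344.37 = 516.56.
Adjust for 68% response: 516.56 / 0.68 = 759.65.
Round up → n = 760.

n = 760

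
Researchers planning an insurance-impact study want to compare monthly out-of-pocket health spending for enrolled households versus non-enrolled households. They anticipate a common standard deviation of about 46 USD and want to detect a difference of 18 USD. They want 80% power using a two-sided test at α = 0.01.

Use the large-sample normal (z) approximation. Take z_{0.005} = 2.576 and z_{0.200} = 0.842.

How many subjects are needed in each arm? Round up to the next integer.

n = (z_{α/2} + z_β)² · (σ₁² + σ₂²) / δ²
  = (2.576 + 0.842)² · (2·46² = 4232) / 18²
  = 11.6827 · 4232 / 324
  = 152.60
Round up → n = 153 per group.

n = 153 per group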